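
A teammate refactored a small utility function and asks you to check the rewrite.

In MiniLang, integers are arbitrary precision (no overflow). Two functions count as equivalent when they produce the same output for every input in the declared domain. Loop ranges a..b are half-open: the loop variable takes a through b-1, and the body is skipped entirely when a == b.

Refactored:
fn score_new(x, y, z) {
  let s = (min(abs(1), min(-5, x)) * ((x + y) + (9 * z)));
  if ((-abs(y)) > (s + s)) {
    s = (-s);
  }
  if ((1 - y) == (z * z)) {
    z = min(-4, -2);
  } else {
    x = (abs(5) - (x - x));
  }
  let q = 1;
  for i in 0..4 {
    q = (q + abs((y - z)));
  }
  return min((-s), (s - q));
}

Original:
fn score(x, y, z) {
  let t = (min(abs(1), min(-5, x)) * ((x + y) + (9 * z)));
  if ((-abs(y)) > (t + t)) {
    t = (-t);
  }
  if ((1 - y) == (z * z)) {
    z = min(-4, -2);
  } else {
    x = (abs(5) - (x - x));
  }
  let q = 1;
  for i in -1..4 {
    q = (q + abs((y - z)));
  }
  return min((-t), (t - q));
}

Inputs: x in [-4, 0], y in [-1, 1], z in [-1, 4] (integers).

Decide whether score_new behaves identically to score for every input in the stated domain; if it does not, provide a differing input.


Run the pair on x=-3, y=1, z=0.
score: t becomes 10; next ((-abs(y)) > (t + t)) evaluates to false; next ((1 - y) == (z * z)) evaluates to true; next z becomes -4; next q becomes 1; next at i=-1:; next q becomes 6; next at i=0:; next q becomes 11; next at i=1:; next q becomes 16; next at i=2:; next q becomes 21; next at i=3:; next q becomes 26; next final value -16
score_new: s becomes 10; next ((-abs(y)) > (s + s)) evaluates to false; next ((1 - y) == (z * z)) evaluates to true; next z becomes -4; next q becomes 1; next at i=0:; next q becomes 6; next at i=1:; next q becomes 11; next at i=2:; next q becomes 16; next at i=3:; next q becomes 21; next final value -11
-16 != -11, so the rewrite changes behavior.
verdict: not equivalent; witness: x=-3, y=1, z=0


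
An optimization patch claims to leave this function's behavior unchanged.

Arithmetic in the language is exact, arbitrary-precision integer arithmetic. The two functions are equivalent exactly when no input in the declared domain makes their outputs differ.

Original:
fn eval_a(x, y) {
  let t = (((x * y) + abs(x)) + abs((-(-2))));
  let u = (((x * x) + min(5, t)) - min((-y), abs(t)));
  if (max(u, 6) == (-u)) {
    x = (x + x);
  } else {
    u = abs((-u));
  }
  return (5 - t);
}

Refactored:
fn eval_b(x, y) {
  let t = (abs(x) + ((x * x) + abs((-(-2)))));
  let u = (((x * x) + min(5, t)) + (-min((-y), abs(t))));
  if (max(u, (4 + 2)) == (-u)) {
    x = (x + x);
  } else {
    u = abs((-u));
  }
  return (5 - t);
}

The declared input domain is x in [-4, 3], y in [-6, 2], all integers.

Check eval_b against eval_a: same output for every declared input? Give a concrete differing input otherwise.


On input x=-4, y=-6, eval_a returns -25 while eval_b returns -17.
verdict: not equivalent; witness: x=-4, y=-6


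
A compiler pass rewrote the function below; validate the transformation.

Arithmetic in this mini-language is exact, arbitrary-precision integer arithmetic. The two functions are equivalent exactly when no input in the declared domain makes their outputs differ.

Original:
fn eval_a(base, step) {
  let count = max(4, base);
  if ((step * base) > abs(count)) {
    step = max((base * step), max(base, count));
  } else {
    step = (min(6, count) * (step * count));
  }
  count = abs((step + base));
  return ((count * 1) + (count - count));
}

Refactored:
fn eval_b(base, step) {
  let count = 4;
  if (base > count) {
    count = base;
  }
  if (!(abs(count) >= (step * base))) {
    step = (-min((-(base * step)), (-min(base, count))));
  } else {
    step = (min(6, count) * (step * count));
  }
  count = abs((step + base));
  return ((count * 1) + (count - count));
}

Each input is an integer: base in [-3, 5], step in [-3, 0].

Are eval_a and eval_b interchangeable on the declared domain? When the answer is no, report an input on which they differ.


Equivalent. Although `max(base, count)` became `min(base, count)`, no input in the stated domain can expose it.
Checked all 36 inputs in the declared domain: the outputs agree on every one.
Spot check at base=3, step=-1 — eval_a: count = 4; ((step * base) > abs(count)) -> false; step = -16; count = 13; return 13. eval_b: count = 4; (base > count) -> false; (!(abs(count) >= (step * base))) -> false; step = -16; count = 13; return 13. Both give 13.
verdict: equivalent


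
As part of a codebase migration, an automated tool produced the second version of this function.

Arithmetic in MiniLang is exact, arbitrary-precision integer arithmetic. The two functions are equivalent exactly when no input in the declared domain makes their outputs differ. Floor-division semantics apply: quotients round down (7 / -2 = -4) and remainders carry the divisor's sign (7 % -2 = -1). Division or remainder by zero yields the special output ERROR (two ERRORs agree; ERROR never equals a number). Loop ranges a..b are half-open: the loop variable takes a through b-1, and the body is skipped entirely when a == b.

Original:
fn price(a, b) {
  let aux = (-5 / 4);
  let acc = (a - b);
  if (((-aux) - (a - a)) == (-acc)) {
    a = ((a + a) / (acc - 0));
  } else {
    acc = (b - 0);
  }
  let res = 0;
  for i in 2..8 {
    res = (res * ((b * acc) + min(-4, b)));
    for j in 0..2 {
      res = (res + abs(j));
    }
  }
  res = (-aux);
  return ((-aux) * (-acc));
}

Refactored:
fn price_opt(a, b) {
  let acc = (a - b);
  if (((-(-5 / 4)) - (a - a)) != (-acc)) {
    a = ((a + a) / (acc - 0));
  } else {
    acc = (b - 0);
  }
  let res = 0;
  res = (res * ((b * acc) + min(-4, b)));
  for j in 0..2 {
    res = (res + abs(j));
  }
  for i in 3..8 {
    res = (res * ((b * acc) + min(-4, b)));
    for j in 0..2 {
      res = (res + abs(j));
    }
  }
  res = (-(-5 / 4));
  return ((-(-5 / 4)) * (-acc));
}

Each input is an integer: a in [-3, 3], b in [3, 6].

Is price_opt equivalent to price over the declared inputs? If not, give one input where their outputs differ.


On input a=-3, b=3, price returns -6 while price_opt returns 12.
verdict: not equivalent; witness: a=-3, b=3


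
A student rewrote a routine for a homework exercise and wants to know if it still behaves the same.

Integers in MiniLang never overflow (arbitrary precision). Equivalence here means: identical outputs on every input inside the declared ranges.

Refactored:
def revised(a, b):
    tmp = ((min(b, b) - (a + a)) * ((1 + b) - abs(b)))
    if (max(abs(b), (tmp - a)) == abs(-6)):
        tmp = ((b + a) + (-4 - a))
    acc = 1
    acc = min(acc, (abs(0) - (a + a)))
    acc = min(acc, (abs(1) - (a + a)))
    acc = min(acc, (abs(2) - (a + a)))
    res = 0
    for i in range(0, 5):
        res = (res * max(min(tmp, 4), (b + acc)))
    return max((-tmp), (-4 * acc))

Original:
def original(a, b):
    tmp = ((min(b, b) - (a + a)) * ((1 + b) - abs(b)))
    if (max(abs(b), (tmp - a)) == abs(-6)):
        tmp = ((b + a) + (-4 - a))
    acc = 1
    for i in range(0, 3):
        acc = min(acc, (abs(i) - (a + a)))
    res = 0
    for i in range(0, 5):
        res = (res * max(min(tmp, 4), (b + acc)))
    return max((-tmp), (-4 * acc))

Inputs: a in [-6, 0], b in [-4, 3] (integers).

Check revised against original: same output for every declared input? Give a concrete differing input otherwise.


Side by side, the visible changes include: constant usage differs; also loop structure differs; also arithmetic usage differs; also min/max/abs usage differs; also statement counts differ.
As a probe, take a=0, b=-2: original runs tmp=6, then (max(abs(b), (tmp - a)) == abs(-6)) is true, then tmp=-6, then acc=1, then (i=0), then acc=0, then (i=1), then acc=0, then (i=2), then acc=0, then res=0, then (i=0), then res=0, then (i=1), then res=0, then (i=2), then res=0, then (i=3), then res=0, then (i=4), then res=0, then returns 6; revised runs tmp=6, then (max(abs(b), (tmp - a)) == abs(-6)) is true, then tmp=-6, then acc=1, then acc=0, then acc=0, then acc=0, then res=0, then (i=0), then res=0, then (i=1), then res=0, then (i=2), then res=0, then (i=3), then res=0, then (i=4), then res=0, then returns 6; both end at 6.
Sweeping the whole domain (56 inputs) finds no disagreement.
verdict: equivalent


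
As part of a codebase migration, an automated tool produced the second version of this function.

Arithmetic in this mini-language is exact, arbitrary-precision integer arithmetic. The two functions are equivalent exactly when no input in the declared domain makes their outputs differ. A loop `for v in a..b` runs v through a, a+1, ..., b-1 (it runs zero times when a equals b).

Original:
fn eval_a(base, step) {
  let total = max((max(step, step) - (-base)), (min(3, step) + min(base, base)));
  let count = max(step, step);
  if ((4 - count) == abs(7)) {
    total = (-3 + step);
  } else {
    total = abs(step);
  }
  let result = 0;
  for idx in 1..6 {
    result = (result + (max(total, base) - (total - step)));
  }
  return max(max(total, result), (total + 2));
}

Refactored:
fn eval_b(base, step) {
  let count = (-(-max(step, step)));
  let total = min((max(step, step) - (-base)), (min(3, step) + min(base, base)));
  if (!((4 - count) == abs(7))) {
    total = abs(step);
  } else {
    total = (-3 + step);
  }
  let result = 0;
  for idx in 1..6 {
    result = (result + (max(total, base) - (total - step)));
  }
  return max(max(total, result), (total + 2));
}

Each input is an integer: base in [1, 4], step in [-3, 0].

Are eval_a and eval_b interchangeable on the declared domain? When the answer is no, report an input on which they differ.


Equivalent. The one real change (`max((max(step, step) - (-base)), (min(3, step) + min(base, base)))` became `min((max(step, step) - (-base)), (min(3, step) + min(base, base)))`) has no effect anywhere in the declared ranges.
An exhaustive pass over the 16 declared inputs shows identical outputs.
One worked example (base=2, step=0) — eval_a: total := 2 | count := 0 | ((4 - count) == abs(7)): false | total := 0 | result := 0 | iter idx=1: | result := 2 | iter idx=2: | result := 4 | iter idx=3: | result := 6 | iter idx=4: | result := 8 | iter idx=5: | result := 10 | result 10; eval_b: count := 0 | total := 2 | (!((4 - count) == abs(7))): true | total := 0 | result := 0 | iter idx=1: | result := 2 | iter idx=2: | result := 4 | iter idx=3: | result := 6 | iter idx=4: | result := 8 | iter idx=5: | result := 10 | result 10; agreement on 10.
verdict: equivalent


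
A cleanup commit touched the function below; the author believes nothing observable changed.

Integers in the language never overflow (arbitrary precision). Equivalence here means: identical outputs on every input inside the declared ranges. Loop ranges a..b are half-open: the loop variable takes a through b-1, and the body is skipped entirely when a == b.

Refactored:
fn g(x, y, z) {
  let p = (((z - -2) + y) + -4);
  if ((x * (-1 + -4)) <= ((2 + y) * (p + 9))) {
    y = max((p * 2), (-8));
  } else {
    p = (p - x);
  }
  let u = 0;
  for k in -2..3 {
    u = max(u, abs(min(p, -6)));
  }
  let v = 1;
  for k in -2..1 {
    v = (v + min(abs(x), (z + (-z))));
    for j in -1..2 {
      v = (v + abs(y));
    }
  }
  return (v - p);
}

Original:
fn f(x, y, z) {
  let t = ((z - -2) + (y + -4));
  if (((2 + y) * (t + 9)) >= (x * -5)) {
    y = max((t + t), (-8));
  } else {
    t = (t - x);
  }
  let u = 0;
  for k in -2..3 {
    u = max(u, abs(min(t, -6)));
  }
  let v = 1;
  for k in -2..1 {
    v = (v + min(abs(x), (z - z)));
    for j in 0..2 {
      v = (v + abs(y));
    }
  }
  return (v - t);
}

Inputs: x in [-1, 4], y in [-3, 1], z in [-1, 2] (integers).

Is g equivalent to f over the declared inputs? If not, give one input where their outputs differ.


There is a counterexample at x=-1, y=-3, z=-1: 24 on one side, 33 on the other.
f: t=-6, then (((2 + y) * (t + 9)) >= (x * -5)) is false, then t=-5, then u=0, then (k=-2), then u=6, then (k=-1), then u=6, then (k=0), then u=6, then (k=1), then u=6, then (k=2), then u=6, then v=1, then (k=-2), then v=1, then (j=0), then v=4, then (j=1), then v=7, then (k=-1), then v=7, then (j=0), then v=10, then (j=1), then v=13, then (k=0), then v=13, then (j=0), then v=16, then (j=1), then v=19, then returns 24
g: p=-6, then ((x * (-1 + -4)) <= ((2 + y) * (p + 9))) is false, then p=-5, then u=0, then (k=-2), then u=6, then (k=-1), then u=6, then (k=0), then u=6, then (k=1), then u=6, then (k=2), then u=6, then v=1, then (k=-2), then v=1, then (j=-1), then v=4, then (j=0), then v=7, then (j=1), then v=10, then (k=-1), then v=10, then (j=-1), then v=13, then (j=0), then v=16, then (j=1), then v=19, then (k=0), then v=19, then (j=-1), then v=22, then (j=0), then v=25, then (j=1), then v=28, then returns 33
verdict: not equivalent; witness: x=-1, y=-3, z=-1


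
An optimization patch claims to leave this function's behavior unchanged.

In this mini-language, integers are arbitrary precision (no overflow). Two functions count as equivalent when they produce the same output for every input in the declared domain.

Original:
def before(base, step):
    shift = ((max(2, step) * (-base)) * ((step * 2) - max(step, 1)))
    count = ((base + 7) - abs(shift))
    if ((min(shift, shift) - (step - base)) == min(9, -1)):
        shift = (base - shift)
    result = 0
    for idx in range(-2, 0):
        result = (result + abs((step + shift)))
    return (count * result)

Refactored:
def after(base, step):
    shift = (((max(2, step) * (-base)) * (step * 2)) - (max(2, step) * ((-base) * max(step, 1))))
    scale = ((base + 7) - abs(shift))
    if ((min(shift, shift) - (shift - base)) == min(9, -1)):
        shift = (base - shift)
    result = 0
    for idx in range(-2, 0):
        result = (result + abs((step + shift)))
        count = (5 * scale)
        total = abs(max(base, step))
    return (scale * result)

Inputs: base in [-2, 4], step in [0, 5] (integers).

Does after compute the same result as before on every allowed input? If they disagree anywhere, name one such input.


The rewrite breaks on base=-1, step=0, where the results are 16 and 8.
before: shift = -2; count = 4; ((min(shift, shift) - (step - base)) == min(9, -1)) -> false; result = 0; [idx=-2]; result = 2; [idx=-1]; result = 4; return 16
after: shift = -2; scale = 4; ((min(shift, shift) - (shift - base)) == min(9, -1)) -> true; shift = 1; result = 0; [idx=-2]; result = 1; count = 20; total = 0; [idx=-1]; result = 2; count = 20; total = 0; return 8
verdict: not equivalent; witness: base=-1, step=0


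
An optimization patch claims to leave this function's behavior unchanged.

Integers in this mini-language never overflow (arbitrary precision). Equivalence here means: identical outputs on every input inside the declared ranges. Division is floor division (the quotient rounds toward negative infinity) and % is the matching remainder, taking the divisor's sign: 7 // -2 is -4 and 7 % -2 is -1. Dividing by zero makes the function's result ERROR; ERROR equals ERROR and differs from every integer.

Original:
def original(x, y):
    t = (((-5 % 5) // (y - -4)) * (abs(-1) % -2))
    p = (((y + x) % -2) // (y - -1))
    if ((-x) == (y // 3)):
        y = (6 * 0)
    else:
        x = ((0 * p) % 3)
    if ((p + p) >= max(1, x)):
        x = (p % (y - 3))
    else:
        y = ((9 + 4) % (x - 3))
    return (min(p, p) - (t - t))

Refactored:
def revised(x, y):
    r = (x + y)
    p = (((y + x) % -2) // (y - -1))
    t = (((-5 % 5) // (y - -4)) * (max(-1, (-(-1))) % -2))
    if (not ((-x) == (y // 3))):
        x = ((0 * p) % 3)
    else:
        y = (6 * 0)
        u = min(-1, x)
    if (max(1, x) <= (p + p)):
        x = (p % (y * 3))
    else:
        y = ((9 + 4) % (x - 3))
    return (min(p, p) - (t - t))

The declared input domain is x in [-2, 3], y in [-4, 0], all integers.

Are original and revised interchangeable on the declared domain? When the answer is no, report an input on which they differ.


Try x=1, y=-2.
original: t becomes 0; next p becomes 1; next ((-x) == (y // 3)) evaluates to true; next y becomes 0; next ((p + p) >= max(1, x)) evaluates to true; next x becomes -2; next final value 1
revised: r becomes -1; next p becomes 1; next t becomes 0; next (not ((-x) == (y // 3))) evaluates to false; next y becomes 0; next u becomes -1; next (max(1, x) <= (p + p)) evaluates to true; next hits division by zero so the output is ERROR
1 against ERROR: the behavior changed.
verdict: not equivalent; witness: x=1, y=-2


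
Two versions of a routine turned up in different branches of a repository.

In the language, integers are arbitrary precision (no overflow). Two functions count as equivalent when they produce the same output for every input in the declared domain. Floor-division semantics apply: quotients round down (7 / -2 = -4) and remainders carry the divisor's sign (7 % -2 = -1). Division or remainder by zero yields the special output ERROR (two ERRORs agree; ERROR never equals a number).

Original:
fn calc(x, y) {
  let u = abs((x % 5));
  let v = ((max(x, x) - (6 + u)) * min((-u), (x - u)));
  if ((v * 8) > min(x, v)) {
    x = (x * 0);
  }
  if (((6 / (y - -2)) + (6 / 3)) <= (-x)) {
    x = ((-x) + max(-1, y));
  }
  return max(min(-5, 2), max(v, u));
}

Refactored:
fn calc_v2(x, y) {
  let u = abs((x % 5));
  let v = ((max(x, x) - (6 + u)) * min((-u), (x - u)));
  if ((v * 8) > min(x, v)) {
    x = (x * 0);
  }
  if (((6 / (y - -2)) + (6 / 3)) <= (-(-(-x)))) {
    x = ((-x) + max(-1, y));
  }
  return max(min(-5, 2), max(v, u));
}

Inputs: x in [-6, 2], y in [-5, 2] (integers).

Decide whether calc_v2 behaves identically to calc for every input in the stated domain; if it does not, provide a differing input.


Although same computation, different form, 72/72 inputs agree.
verdict: equivalent


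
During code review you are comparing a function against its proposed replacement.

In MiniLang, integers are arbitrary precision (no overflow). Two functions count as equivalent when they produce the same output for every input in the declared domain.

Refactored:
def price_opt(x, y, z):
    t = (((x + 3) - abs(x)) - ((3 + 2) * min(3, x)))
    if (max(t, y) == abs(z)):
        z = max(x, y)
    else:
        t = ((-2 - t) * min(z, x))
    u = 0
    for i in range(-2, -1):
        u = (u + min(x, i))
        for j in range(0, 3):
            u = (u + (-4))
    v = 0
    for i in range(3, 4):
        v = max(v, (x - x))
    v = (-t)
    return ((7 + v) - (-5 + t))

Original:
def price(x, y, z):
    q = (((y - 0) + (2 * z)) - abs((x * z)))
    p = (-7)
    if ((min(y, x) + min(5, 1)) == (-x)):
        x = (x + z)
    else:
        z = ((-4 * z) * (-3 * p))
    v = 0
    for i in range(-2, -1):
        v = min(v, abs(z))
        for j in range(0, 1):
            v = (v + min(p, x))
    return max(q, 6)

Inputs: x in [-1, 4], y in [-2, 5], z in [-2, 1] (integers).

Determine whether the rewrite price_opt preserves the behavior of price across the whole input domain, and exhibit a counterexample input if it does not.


Consider the input x=-1, y=-2, z=-2.
price: q = -8; p = -7; ((min(y, x) + min(5, 1)) == (-x)) -> false; z = 168; v = 0; [i=-2]; v = 0; [j=0]; v = -7; return 6
price_opt: t = 6; (max(t, y) == abs(z)) -> false; t = 16; u = 0; [i=-2]; u = -2; [j=0]; u = -6; [j=1]; u = -10; [j=2]; u = -14; v = 0; [i=3]; v = 0; v = -16; return -20
6 != -20, so the rewrite changes behavior.
verdict: not equivalent; witness: x=-1, y=-2, z=-2


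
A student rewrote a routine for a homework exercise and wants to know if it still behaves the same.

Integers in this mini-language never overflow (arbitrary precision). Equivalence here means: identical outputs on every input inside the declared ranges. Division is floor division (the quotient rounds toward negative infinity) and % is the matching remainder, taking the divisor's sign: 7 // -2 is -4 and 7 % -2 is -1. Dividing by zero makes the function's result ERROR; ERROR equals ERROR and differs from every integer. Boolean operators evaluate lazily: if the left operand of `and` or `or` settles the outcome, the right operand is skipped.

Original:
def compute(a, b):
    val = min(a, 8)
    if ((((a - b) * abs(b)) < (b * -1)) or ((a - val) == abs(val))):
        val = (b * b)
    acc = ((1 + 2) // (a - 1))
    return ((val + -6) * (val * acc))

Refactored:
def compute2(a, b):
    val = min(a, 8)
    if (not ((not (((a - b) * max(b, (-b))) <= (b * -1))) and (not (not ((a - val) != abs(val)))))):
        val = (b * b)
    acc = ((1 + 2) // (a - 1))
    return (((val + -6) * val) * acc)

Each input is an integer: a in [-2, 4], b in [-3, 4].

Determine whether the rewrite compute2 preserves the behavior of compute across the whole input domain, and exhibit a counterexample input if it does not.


At a=-2, b=-3: compute gives -16, compute2 gives -27.
verdict: not equivalent; witness: a=-2, b=-3


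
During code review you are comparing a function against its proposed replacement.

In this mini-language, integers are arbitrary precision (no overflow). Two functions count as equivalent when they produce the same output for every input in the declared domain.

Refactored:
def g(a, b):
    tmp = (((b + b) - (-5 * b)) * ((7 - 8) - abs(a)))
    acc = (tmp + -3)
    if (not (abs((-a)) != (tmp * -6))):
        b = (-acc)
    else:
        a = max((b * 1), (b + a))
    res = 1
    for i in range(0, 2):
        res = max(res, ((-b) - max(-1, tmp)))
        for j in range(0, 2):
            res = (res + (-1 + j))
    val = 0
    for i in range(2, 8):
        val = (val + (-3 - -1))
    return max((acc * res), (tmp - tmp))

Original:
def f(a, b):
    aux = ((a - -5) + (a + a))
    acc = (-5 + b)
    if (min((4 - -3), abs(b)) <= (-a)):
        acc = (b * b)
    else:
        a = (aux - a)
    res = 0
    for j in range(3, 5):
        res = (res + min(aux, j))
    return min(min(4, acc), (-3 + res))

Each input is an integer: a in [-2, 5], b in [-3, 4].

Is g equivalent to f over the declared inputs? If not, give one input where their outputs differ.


Try a=-2, b=-3.
f: aux := -1 | acc := -8 | (min((4 - -3), abs(b)) <= (-a)): false | a := 1 | res := 0 | iter j=3: | res := -1 | iter j=4: | res := -2 | result -8
g: tmp := 63 | acc := 60 | (not (abs((-a)) != (tmp * -6))): false | a := -3 | res := 1 | iter i=0: | res := 1 | iter j=0: | res := 0 | iter j=1: | res := 0 | iter i=1: | res := 0 | iter j=0: | res := -1 | iter j=1: | res := -1 | val := 0 | iter i=2: | val := -2 | iter i=3: | val := -4 | iter i=4: | val := -6 | iter i=5: | val := -8 | iter i=6: | val := -10 | iter i=7: | val := -12 | result 0
-8 vs 0 — the two versions disagree here.
verdict: not equivalent; witness: a=-2, b=-3


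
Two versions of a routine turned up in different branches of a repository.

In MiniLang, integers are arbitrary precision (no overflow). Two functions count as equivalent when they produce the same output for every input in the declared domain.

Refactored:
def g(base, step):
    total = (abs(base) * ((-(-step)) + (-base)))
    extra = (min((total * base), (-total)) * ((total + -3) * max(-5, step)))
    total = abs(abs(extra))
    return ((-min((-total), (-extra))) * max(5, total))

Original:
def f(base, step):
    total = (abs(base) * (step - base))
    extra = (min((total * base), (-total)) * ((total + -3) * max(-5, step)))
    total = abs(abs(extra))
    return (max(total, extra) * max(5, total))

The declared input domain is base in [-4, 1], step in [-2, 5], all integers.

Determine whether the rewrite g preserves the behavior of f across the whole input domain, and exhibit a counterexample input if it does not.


Behavior is preserved: although min/max/abs usage differs; also arithmetic usage differs, the outputs never diverge.
As a probe, take base=-4, step=3: f runs total becomes 28; next extra becomes -8400; next total becomes 8400; next final value 70560000; g runs total becomes 28; next extra becomes -8400; next total becomes 8400; next final value 70560000; both end at 70560000.
Sweeping the whole domain (48 inputs) finds no disagreement.
verdict: equivalent


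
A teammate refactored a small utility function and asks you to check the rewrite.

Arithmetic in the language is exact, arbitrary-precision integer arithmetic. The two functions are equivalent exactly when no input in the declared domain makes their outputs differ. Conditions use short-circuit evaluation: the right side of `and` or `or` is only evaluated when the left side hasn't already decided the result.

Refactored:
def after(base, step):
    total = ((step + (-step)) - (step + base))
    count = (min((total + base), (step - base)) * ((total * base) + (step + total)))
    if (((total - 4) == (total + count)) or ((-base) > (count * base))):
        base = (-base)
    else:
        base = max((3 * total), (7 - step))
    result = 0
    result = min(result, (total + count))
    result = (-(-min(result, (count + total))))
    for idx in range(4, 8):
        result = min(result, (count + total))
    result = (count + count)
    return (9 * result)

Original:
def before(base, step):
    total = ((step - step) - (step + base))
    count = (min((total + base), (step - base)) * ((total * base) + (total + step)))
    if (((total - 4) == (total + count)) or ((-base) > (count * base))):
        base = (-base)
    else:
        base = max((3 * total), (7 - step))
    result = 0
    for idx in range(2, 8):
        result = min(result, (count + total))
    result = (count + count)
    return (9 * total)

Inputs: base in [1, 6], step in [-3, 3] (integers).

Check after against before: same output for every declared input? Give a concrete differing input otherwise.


Consider the input base=1, step=-3.
before: total := 2 | count := -4 | (((total - 4) == (total + count)) or ((-base) > (count * base))): true | base := -1 | result := 0 | iter idx=2: | result := -2 | iter idx=3: | result := -2 | iter idx=4: | result := -2 | iter idx=5: | result := -2 | iter idx=6: | result := -2 | iter idx=7: | result := -2 | result := -8 | result 18
after: total := 2 | count := -4 | (((total - 4) == (total + count)) or ((-base) > (count * base))): true | base := -1 | result := 0 | result := -2 | result := -2 | iter idx=4: | result := -2 | iter idx=5: | result := -2 | iter idx=6: | result := -2 | iter idx=7: | result := -2 | result := -8 | result -72
18 and -72 differ, so these are not the same function on this domain.
verdict: not equivalent; witness: base=1, step=-3


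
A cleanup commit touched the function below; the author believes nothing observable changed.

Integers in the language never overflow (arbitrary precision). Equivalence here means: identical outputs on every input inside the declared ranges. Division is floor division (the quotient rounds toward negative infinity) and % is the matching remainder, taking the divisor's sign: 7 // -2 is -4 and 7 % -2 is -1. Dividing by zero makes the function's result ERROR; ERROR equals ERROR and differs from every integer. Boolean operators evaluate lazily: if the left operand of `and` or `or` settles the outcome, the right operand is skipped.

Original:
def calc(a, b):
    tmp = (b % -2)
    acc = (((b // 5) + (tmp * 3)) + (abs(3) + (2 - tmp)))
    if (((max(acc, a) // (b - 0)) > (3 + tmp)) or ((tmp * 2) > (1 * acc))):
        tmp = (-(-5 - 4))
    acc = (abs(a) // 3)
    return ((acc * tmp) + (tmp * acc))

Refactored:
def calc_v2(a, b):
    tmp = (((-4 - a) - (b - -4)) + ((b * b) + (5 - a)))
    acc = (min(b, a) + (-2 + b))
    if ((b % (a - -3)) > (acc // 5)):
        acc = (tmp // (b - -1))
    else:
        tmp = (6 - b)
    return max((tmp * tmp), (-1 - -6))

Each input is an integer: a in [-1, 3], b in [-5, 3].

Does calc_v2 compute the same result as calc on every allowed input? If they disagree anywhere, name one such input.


Not equivalent: a=-1, b=-5 separates them (0 vs 841).
calc: tmp = -1; acc = 2; (((max(acc, a) // (b - 0)) > (3 + tmp)) or ((tmp * 2) > (1 * acc))) -> false; acc = 0; return 0
calc_v2: tmp = 29; acc = -12; ((b % (a - -3)) > (acc // 5)) -> true; acc = -8; return 841
verdict: not equivalent; witness: a=-1, b=-5


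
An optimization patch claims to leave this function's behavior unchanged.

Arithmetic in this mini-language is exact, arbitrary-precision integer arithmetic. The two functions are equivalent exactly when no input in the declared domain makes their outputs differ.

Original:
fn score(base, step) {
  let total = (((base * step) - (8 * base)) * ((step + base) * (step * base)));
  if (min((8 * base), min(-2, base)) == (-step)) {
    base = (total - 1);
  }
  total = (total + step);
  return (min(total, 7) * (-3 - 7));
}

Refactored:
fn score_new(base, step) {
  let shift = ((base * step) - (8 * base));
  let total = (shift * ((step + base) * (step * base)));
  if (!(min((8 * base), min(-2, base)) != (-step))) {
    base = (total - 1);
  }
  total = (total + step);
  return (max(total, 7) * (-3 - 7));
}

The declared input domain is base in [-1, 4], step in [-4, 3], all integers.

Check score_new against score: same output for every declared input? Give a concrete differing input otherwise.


The rewrite breaks on base=-1, step=-4, where the results are 2440 and -70.
score: total becomes -240; next (min((8 * base), min(-2, base)) == (-step)) evaluates to false; next total becomes -244; next final value 2440
score_new: shift becomes 12; next total becomes -240; next (!(min((8 * base), min(-2, base)) != (-step))) evaluates to false; next total becomes -244; next final value -70
verdict: not equivalent; witness: base=-1, step=-4


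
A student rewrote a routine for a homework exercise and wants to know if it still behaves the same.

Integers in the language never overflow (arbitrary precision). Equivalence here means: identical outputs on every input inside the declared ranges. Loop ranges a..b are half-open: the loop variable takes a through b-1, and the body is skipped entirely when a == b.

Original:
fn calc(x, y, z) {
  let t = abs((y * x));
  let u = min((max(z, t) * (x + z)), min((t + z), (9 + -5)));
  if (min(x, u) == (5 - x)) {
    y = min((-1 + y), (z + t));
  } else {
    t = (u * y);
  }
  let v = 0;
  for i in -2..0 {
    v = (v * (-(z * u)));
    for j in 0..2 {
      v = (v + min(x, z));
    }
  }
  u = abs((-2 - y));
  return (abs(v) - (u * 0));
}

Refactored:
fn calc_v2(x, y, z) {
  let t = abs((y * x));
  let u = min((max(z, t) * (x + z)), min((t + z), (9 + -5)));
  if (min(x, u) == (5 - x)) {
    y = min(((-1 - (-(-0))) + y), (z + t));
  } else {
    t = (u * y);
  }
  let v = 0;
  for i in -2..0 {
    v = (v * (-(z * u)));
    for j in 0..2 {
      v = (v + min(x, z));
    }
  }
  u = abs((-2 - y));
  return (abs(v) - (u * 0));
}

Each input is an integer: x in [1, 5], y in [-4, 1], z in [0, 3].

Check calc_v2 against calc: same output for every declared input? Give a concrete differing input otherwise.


Although arithmetic usage differs; also constant usage differs, 120/120 inputs agree.
verdict: equivalent


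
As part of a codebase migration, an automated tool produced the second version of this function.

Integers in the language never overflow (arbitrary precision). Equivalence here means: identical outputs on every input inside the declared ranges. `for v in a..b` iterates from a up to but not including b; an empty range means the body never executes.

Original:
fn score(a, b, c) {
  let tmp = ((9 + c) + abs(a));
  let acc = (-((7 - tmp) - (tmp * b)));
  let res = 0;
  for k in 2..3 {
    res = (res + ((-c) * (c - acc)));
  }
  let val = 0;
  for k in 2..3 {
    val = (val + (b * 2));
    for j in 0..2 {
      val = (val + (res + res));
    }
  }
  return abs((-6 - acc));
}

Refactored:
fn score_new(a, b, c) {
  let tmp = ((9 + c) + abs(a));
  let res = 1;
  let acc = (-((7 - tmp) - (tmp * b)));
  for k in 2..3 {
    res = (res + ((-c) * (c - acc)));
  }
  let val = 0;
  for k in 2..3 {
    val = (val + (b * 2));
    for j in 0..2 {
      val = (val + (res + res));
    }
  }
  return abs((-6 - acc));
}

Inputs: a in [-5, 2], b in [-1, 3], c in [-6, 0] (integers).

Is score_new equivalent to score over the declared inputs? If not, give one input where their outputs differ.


The edit looks behavioral (`0` became `1`), but over these ranges it never changes the outcome; all 280 inputs agree.
verdict: equivalent


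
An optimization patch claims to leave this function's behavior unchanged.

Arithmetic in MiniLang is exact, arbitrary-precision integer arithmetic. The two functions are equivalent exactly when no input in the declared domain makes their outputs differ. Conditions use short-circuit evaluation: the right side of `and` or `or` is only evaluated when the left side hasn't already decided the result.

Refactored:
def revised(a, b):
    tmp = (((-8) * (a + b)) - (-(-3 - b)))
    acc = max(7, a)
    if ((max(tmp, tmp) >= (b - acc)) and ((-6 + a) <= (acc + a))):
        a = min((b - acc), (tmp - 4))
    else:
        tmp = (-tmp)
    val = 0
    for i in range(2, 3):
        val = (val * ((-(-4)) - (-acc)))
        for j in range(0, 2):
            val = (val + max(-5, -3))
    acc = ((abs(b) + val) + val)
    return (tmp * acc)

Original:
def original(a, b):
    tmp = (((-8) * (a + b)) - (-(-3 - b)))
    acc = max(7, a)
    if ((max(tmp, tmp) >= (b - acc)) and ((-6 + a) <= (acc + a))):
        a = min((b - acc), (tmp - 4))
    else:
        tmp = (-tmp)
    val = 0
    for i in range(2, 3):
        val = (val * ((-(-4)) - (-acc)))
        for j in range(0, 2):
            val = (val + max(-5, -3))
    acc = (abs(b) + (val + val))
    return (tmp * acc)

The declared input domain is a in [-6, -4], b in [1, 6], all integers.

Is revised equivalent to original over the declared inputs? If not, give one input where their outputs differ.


Comparing the listings, the differences include: same computation, different form.
One worked example (a=-4, b=3) — original: tmp=2, then acc=7, then ((max(tmp, tmp) >= (b - acc)) and ((-6 + a) <= (acc + a))) is true, then a=-4, then val=0, then (i=2), then val=0, then (j=0), then val=-3, then (j=1), then val=-6, then acc=-9, then returns -18; revised: tmp=2, then acc=7, then ((max(tmp, tmp) >= (b - acc)) and ((-6 + a) <= (acc + a))) is true, then a=-4, then val=0, then (i=2), then val=0, then (j=0), then val=-3, then (j=1), then val=-6, then acc=-9, then returns -18; agreement on -18.
Sweeping the whole domain (18 inputs) finds no disagreement.
verdict: equivalent


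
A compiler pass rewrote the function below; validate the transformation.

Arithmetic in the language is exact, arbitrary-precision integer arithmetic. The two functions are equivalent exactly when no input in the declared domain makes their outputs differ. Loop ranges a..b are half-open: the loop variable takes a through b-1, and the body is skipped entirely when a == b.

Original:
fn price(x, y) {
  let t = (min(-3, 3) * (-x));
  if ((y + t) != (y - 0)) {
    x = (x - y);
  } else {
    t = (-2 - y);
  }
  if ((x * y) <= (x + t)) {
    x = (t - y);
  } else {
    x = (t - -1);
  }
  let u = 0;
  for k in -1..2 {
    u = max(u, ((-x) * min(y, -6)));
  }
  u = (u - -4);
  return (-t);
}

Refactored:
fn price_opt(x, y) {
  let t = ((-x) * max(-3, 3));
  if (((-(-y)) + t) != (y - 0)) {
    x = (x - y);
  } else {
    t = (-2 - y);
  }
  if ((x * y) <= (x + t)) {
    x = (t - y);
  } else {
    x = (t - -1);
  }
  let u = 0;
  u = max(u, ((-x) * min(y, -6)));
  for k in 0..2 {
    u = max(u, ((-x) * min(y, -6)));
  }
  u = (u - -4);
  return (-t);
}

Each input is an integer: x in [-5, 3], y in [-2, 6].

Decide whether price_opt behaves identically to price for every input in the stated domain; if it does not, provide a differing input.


The rewrite breaks on x=-5, y=-2, where the results are 15 and -15.
price: t=-15, then ((y + t) != (y - 0)) is true, then x=-3, then ((x * y) <= (x + t)) is false, then x=-14, then u=0, then (k=-1), then u=0, then (k=0), then u=0, then (k=1), then u=0, then u=4, then returns 15
price_opt: t=15, then (((-(-y)) + t) != (y - 0)) is true, then x=-3, then ((x * y) <= (x + t)) is true, then x=17, then u=0, then u=102, then (k=0), then u=102, then (k=1), then u=102, then u=106, then returns -15
verdict: not equivalent; witness: x=-5, y=-2


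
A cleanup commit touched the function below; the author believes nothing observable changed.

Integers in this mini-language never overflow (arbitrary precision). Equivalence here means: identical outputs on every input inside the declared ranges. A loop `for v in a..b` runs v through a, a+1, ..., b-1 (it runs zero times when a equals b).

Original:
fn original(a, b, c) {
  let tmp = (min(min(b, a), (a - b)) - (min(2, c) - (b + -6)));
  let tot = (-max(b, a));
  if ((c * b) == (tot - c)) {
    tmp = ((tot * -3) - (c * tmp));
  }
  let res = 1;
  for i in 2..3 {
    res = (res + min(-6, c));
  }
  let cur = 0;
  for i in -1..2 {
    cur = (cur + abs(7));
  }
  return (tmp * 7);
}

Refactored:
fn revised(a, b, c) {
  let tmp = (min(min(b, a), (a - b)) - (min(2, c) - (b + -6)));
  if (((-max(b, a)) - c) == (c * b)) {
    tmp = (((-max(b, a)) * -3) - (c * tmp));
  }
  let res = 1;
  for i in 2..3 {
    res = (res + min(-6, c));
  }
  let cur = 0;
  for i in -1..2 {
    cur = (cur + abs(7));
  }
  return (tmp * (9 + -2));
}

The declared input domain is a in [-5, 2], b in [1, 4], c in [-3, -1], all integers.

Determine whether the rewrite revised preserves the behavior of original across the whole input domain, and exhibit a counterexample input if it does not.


Reading the diff, among the changes: statement counts differ; local variable names differ; constant usage differs; arithmetic usage differs; min/max/abs usage differs.
Spot check at a=1, b=1, c=-2 — original: tmp := -3 | tot := -1 | ((c * b) == (tot - c)): false | res := 1 | iter i=2: | res := -5 | cur := 0 | iter i=-1: | cur := 7 | iter i=0: | cur := 14 | iter i=1: | cur := 21 | result -21. revised: tmp := -3 | (((-max(b, a)) - c) == (c * b)): false | res := 1 | iter i=2: | res := -5 | cur := 0 | iter i=-1: | cur := 7 | iter i=0: | cur := 14 | iter i=1: | cur := 21 | result -21. Both give -21.
Across all 96 domain points the two functions coincide.
verdict: equivalent


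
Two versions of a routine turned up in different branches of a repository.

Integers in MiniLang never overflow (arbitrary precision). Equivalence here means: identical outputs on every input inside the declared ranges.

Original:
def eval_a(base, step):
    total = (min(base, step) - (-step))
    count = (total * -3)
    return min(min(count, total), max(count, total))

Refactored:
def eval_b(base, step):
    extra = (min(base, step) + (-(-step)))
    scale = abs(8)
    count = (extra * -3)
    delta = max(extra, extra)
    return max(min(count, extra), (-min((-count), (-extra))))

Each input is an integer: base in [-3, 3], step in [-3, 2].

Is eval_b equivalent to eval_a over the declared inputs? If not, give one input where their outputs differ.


Consider the input base=-3, step=-3.
eval_a: total=-6, then count=18, then returns -6
eval_b: extra=-6, then scale=8, then count=18, then delta=-6, then returns 18
-6 against 18: the behavior changed.
verdict: not equivalent; witness: base=-3, step=-3


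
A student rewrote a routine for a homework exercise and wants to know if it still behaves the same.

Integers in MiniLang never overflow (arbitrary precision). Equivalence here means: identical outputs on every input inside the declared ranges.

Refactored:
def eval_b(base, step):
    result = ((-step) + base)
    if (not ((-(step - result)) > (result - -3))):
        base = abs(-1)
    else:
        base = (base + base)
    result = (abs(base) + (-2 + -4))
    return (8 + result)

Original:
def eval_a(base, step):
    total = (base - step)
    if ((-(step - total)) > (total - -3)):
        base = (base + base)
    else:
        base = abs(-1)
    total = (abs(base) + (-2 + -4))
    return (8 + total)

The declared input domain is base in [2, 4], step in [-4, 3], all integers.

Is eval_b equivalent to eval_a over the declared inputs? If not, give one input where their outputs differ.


Equivalent — the differences include local variable names differ, and arithmetic usage differs, and boolean connective usage differs, yet no declared input distinguishes the two.
As a probe, take base=2, step=0: eval_a runs total becomes 2; next ((-(step - total)) > (total - -3)) evaluates to false; next base becomes 1; next total becomes -5; next final value 3; eval_b runs result becomes 2; next (not ((-(step - result)) > (result - -3))) evaluates to true; next base becomes 1; next result becomes -5; next final value 3; both end at 3.
Across all 24 domain points the two functions coincide.
verdict: equivalent
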